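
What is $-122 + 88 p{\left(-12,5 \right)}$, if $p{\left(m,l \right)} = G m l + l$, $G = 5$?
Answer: $-26082$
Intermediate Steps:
$p{\left(m,l \right)} = l + 5 l m$ ($p{\left(m,l \right)} = 5 m l + l = 5 l m + l = l + 5 l m$)
$-122 + 88 p{\left(-12,5 \right)} = -122 + 88 \cdot 5 \left(1 + 5 \left(-12\right)\right) = -122 + 88 \cdot 5 \left(1 - 60\right) = -122 + 88 \cdot 5 \left(-59\right) = -122 + 88 \left(-295\right) = -122 - 25960 = -26082$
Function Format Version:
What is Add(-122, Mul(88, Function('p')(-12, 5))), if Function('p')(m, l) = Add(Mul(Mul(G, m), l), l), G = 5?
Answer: -26082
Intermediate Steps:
Function('p')(m, l) = Add(l, Mul(5, l, m)) (Function('p')(m, l) = Add(Mul(Mul(5, m), l), l) = Add(Mul(5, l, m), l) = Add(l, Mul(5, l, m)))
Add(-122, Mul(88, Function('p')(-12, 5))) = Add(-122, Mul(88, Mul(5, Add(1, Mul(5, -12))))) = Add(-122, Mul(88, Mul(5, Add(1, -60)))) = Add(-122, Mul(88, Mul(5, -59))) = Add(-122, Mul(88, -295)) = Add(-122, -25960) = -26082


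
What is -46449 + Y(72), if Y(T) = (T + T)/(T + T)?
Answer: -46448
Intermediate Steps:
Y(T) = 1 (Y(T) = (2*T)/((2*T)) = (2*T)*(1/(2*T)) = 1)
-46449 + Y(72) = -46449 + 1 = -46448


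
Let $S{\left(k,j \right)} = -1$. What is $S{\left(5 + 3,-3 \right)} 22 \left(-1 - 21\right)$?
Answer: $484$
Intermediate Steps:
$S{\left(5 + 3,-3 \right)} 22 \left(-1 - 21\right) = \left(-1\right) 22 \left(-1 - 21\right) = - 22 \left(-1 - 21\right) = \left(-22\right) \left(-22\right) = 484$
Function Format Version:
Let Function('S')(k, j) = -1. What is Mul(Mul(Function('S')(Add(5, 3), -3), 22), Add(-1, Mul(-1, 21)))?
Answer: 484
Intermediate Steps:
Mul(Mul(Function('S')(Add(5, 3), -3), 22), Add(-1, Mul(-1, 21))) = Mul(Mul(-1, 22), Add(-1, Mul(-1, 21))) = Mul(-22, Add(-1, -21)) = Mul(-22, -22) = 484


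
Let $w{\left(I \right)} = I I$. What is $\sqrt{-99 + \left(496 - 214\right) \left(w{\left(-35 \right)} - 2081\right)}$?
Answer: $i \sqrt{241491} \approx 491.42 i$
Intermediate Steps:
$w{\left(I \right)} = I^{2}$
$\sqrt{-99 + \left(496 - 214\right) \left(w{\left(-35 \right)} - 2081\right)} = \sqrt{-99 + \left(496 - 214\right) \left(\left(-35\right)^{2} - 2081\right)} = \sqrt{-99 + 282 \left(1225 - 2081\right)} = \sqrt{-99 + 282 \left(-856\right)} = \sqrt{-99 - 241392} = \sqrt{-241491} = i \sqrt{241491}$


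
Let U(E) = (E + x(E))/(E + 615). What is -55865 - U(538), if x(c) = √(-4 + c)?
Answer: -64412883/1153 - √534/1153 ≈ -55866.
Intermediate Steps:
U(E) = (E + √(-4 + E))/(615 + E) (U(E) = (E + √(-4 + E))/(E + 615) = (E + √(-4 + E))/(615 + E))
-55865 - U(538) = -55865 - (538 + √(-4 + 538))/(615 + 538) = -55865 - (538 + √534)/1153 = -55865 - (538/1153 + √534/1153) = -55865 + (-538/1153 - √534/1153) = -64412883/1153 - √534/1153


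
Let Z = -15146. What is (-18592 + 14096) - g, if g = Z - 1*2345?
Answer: 12995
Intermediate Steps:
g = -17491 (g = -15146 - 1*2345 = -15146 - 2345 = -17491)
(-18592 + 14096) - g = (-18592 + 14096) - 1*(-17491) = -4496 + 17491 = 12995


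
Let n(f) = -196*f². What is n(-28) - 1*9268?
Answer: -162932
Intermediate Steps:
n(-28) - 1*9268 = -196*(-28)² - 1*9268 = -196*784 - 9268 = -153664 - 9268 = -162932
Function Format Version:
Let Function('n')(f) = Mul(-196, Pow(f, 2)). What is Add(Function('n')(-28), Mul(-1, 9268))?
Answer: -162932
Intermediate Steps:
Add(Function('n')(-28), Mul(-1, 9268)) = Add(Mul(-196, Pow(-28, 2)), Mul(-1, 9268)) = Add(Mul(-196, 784), -9268) = Add(-153664, -9268) = -162932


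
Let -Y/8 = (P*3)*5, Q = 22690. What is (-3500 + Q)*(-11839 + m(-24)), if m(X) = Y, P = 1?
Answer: -229493210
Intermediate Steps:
Y = -120 (Y = -8*1*3*5 = -24*5 = -8*15 = -120)
m(X) = -120
(-3500 + Q)*(-11839 + m(-24)) = (-3500 + 22690)*(-11839 - 120) = 19190*(-11959) = -229493210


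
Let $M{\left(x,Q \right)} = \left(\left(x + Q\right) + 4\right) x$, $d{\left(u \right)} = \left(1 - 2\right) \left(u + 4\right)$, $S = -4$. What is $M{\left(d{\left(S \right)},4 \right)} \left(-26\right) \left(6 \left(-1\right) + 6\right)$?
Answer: $0$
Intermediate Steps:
$d{\left(u \right)} = -4 - u$ ($d{\left(u \right)} = - (4 + u) = -4 - u$)
$M{\left(x,Q \right)} = x \left(4 + Q + x\right)$ ($M{\left(x,Q \right)} = \left(\left(Q + x\right) + 4\right) x = \left(4 + Q + x\right) x = x \left(4 + Q + x\right)$)
$M{\left(d{\left(S \right)},4 \right)} \left(-26\right) \left(6 \left(-1\right) + 6\right) = \left(-4 - -4\right) \left(4 + 4 - 0\right) \left(-26\right) \left(6 \left(-1\right) + 6\right) = \left(-4 + 4\right) \left(4 + 4 + \left(-4 + 4\right)\right) \left(-26\right) \left(-6 + 6\right) = 0 \left(4 + 4 + 0\right) \left(-26\right) 0 = 0 \cdot 8 \left(-26\right) 0 = 0 \left(-26\right) 0 = 0 \cdot 0 = 0$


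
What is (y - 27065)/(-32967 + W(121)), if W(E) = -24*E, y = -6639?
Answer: 3064/3261 ≈ 0.93959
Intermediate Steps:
(y - 27065)/(-32967 + W(121)) = (-6639 - 27065)/(-32967 - 24*121) = -33704/(-32967 - 2904) = -33704/(-35871) = -33704*(-1/35871) = 3064/3261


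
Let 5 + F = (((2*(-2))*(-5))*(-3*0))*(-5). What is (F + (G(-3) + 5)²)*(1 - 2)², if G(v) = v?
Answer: -1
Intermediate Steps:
F = -5 (F = -5 + (((2*(-2))*(-5))*(-3*0))*(-5) = -5 + (-4*(-5)*0)*(-5) = -5 + (20*0)*(-5) = -5 + 0*(-5) = -5 + 0 = -5)
(F + (G(-3) + 5)²)*(1 - 2)² = (-5 + (-3 + 5)²)*(1 - 2)² = (-5 + 2²)*(-1)² = (-5 + 4)*1 = -1*1 = -1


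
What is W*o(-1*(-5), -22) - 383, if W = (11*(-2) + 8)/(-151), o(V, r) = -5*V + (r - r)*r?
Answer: -58183/151 ≈ -385.32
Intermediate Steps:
o(V, r) = -5*V (o(V, r) = -5*V + 0*r = -5*V + 0 = -5*V)
W = 14/151 (W = (-22 + 8)*(-1/151) = -14*(-1/151) = 14/151 ≈ 0.092715)
W*o(-1*(-5), -22) - 383 = 14*(-(-5)*(-5))/151 - 383 = 14*(-5*5)/151 - 383 = (14/151)*(-25) - 383 = -350/151 - 383 = -58183/151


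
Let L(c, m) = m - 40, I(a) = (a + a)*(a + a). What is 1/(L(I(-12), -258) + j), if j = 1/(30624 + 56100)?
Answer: -86724/25843751 ≈ -0.0033557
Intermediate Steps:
I(a) = 4*a² (I(a) = (2*a)*(2*a) = 4*a²)
L(c, m) = -40 + m
j = 1/86724 ≈ 1.1531e-5
1/(L(I(-12), -258) + j) = 1/((-40 - 258) + 1/86724) = 1/(-298 + 1/86724) = 1/(-25843751/86724) = -86724/25843751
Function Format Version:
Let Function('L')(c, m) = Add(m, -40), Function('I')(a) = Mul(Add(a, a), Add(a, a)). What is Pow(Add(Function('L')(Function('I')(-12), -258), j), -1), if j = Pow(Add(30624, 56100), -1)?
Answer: Rational(-86724, 25843751) ≈ -0.0033557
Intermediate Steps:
Function('I')(a) = Mul(4, Pow(a, 2)) (Function('I')(a) = Mul(Mul(2, a), Mul(2, a)) = Mul(4, Pow(a, 2)))
Function('L')(c, m) = Add(-40, m)
j = Rational(1, 86724) (j = Pow(86724, -1) = Rational(1, 86724) ≈ 1.1531e-5)
Pow(Add(Function('L')(Function('I')(-12), -258), j), -1) = Pow(Add(Add(-40, -258), Rational(1, 86724)), -1) = Pow(Add(-298, Rational(1, 86724)), -1) = Pow(Rational(-25843751, 86724), -1) = Rational(-86724, 25843751)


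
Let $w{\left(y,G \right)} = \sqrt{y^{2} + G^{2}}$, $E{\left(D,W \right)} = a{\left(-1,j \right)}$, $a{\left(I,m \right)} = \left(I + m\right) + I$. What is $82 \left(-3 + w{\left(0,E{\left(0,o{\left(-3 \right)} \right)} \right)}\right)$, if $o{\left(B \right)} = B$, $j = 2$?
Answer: $-246$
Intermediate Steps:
$a{\left(I,m \right)} = m + 2 I$
$E{\left(D,W \right)} = 0$ ($E{\left(D,W \right)} = 2 + 2 \left(-1\right) = 2 - 2 = 0$)
$w{\left(y,G \right)} = \sqrt{G^{2} + y^{2}}$
$82 \left(-3 + w{\left(0,E{\left(0,o{\left(-3 \right)} \right)} \right)}\right) = 82 \left(-3 + \sqrt{0^{2} + 0^{2}}\right) = 82 \left(-3 + \sqrt{0 + 0}\right) = 82 \left(-3 + \sqrt{0}\right) = 82 \left(-3 + 0\right) = 82 \left(-3\right) = -246$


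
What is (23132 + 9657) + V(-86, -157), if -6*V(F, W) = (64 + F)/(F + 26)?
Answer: 5902009/180 ≈ 32789.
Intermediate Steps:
V(F, W) = -(64 + F)/(6*(26 + F)) (V(F, W) = -(64 + F)/(6*(F + 26)) = -(64 + F)/(6*(26 + F)))
(23132 + 9657) + V(-86, -157) = (23132 + 9657) + (-64 - 1*(-86))/(6*(26 - 86)) = 32789 + (⅙)*(-64 + 86)/(-60) = 32789 + (⅙)*(-1/60)*22 = 32789 - 11/180 = 5902009/180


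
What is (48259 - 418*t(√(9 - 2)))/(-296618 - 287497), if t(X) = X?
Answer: -48259/584115 + 418*√7/584115 ≈ -0.080726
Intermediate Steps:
(48259 - 418*t(√(9 - 2)))/(-296618 - 287497) = (48259 - 418*√(9 - 2))/(-296618 - 287497) = (48259 - 418*√7)/(-584115) = (48259 - 418*√7)*(-1/584115) = -48259/584115 + 418*√7/584115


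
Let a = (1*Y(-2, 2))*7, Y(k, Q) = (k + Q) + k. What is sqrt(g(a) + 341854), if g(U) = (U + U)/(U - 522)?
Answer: 3*sqrt(682036818)/134 ≈ 584.68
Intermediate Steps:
Y(k, Q) = Q + 2*k (Y(k, Q) = (Q + k) + k = Q + 2*k)
a = -14 (a = (1*(2 + 2*(-2)))*7 = (1*(2 - 4))*7 = (1*(-2))*7 = -2*7 = -14)
g(U) = 2*U/(-522 + U) (g(U) = (2*U)/(-522 + U) = 2*U/(-522 + U))
sqrt(g(a) + 341854) = sqrt(2*(-14)/(-522 - 14) + 341854) = sqrt(2*(-14)/(-536) + 341854) = sqrt(2*(-14)*(-1/536) + 341854) = sqrt(7/134 + 341854) = sqrt(45808443/134) = 3*sqrt(682036818)/134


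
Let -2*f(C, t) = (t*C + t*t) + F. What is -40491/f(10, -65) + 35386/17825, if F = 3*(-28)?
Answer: 1567036676/62227075 ≈ 25.183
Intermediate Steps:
F = -84
f(C, t) = 42 - t²/2 - C*t/2 (f(C, t) = -((t*C + t*t) - 84)/2 = -((C*t + t²) - 84)/2 = -((t² + C*t) - 84)/2 = -(-84 + t² + C*t)/2 = 42 - t²/2 - C*t/2)
-40491/f(10, -65) + 35386/17825 = -40491/(42 - ½*(-65)² - ½*10*(-65)) + 35386/17825 = -40491/(42 - ½*4225 + 325) + 35386*(1/17825) = -40491/(42 - 4225/2 + 325) + 35386/17825 = -40491/(-3491/2) + 35386/17825 = -40491*(-2/3491) + 35386/17825 = 80982/3491 + 35386/17825 = 1567036676/62227075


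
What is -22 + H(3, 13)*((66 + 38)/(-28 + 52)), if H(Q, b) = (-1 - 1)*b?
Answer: -404/3 ≈ -134.67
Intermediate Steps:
H(Q, b) = -2*b
-22 + H(3, 13)*((66 + 38)/(-28 + 52)) = -22 + (-2*13)*((66 + 38)/(-28 + 52)) = -22 - 2704/24 = -22 - 26*13/3 = -22 - 338/3 = -404/3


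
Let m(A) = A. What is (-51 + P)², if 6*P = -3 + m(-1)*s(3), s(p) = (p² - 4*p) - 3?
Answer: 10201/4 ≈ 2550.3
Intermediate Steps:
s(p) = -3 + p² - 4*p
P = ½ (P = (-3 - (-3 + 3² - 4*3))/6 = (-3 - (-3 + 9 - 12))/6 = (-3 - 1*(-6))/6 = (-3 + 6)/6 = (⅙)*3 = ½ ≈ 0.50000)
(-51 + P)² = (-51 + ½)² = (-101/2)² = 10201/4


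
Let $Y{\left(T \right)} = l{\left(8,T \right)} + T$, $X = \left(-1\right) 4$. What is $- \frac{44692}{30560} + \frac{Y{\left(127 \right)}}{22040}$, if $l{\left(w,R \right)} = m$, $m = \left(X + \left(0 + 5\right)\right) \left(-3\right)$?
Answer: $- \frac{6132639}{4209640} \approx -1.4568$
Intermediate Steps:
$X = -4$
$m = -3$ ($m = \left(-4 + \left(0 + 5\right)\right) \left(-3\right) = \left(-4 + 5\right) \left(-3\right) = 1 \left(-3\right) = -3$)
$l{\left(w,R \right)} = -3$
$Y{\left(T \right)} = -3 + T$
$- \frac{44692}{30560} + \frac{Y{\left(127 \right)}}{22040} = - \frac{44692}{30560} + \frac{-3 + 127}{22040} = \left(-44692\right) \frac{1}{30560} + 124 \cdot \frac{1}{22040} = - \frac{11173}{7640} + \frac{31}{5510} = - \frac{6132639}{4209640}$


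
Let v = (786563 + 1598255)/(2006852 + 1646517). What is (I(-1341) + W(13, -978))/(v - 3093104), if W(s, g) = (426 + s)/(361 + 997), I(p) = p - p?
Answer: -1603828991/15345736624513764 ≈ -1.0451e-7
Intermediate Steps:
I(p) = 0
v = 2384818/3653369 ≈ 0.65277
W(s, g) = 213/679 + s/1358 (W(s, g) = (426 + s)/1358 = (426 + s)*(1/1358) = 213/679 + s/1358)
(I(-1341) + W(13, -978))/(v - 3093104) = (0 + (213/679 + (1/1358)*13))/(2384818/3653369 - 3093104) = (0 + (213/679 + 13/1358))/(-11300247882558/3653369) = (0 + 439/1358)*(-3653369/11300247882558) = (439/1358)*(-3653369/11300247882558) = -1603828991/15345736624513764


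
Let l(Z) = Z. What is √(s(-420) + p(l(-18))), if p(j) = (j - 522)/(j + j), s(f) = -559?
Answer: 4*I*√34 ≈ 23.324*I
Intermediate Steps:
p(j) = (-522 + j)/(2*j) (p(j) = (-522 + j)/((2*j)) = (-522 + j)*(1/(2*j)) = (-522 + j)/(2*j))
√(s(-420) + p(l(-18))) = √(-559 + (½)*(-522 - 18)/(-18)) = √(-559 + (½)*(-1/18)*(-540)) = √(-559 + 15) = √(-544) = 4*I*√34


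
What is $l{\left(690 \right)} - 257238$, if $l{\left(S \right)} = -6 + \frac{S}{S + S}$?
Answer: $- \frac{514487}{2} \approx -2.5724 \cdot 10^{5}$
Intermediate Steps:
$l{\left(S \right)} = - \frac{11}{2}$ ($l{\left(S \right)} = -6 + \frac{S}{2 S} = -6 + S \frac{1}{2 S} = -6 + \frac{1}{2} = - \frac{11}{2}$)
$l{\left(690 \right)} - 257238 = - \frac{11}{2} - 257238 = - \frac{514487}{2}$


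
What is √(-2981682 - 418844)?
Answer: I*√3400526 ≈ 1844.1*I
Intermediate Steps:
√(-2981682 - 418844) = √(-3400526) = I*√3400526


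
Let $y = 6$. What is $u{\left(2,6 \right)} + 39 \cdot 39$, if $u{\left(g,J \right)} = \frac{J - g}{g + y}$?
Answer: $\frac{3043}{2} \approx 1521.5$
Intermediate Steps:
$u{\left(g,J \right)} = \frac{J - g}{6 + g}$ ($u{\left(g,J \right)} = \frac{J - g}{g + 6} = \frac{J - g}{6 + g}$)
$u{\left(2,6 \right)} + 39 \cdot 39 = \frac{6 - 2}{6 + 2} + 39 \cdot 39 = \frac{6 - 2}{8} + 1521 = \frac{1}{8} \cdot 4 + 1521 = \frac{1}{2} + 1521 = \frac{3043}{2}$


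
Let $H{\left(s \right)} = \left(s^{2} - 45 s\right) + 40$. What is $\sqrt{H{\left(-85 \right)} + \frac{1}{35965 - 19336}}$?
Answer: $\frac{\sqrt{3066647195319}}{16629} \approx 105.31$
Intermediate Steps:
$H{\left(s \right)} = 40 + s^{2} - 45 s$
$\sqrt{H{\left(-85 \right)} + \frac{1}{35965 - 19336}} = \sqrt{\left(40 + \left(-85\right)^{2} - -3825\right) + \frac{1}{35965 - 19336}} = \sqrt{\left(40 + 7225 + 3825\right) + \frac{1}{16629}} = \sqrt{11090 + \frac{1}{16629}} = \sqrt{\frac{184415611}{16629}} = \frac{\sqrt{3066647195319}}{16629}$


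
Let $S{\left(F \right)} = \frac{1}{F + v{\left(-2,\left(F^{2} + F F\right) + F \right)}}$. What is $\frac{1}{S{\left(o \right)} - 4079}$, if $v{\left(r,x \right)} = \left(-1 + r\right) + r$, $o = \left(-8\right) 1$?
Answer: $- \frac{13}{53028} \approx -0.00024515$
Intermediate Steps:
$o = -8$
$v{\left(r,x \right)} = -1 + 2 r$
$S{\left(F \right)} = \frac{1}{-5 + F}$ ($S{\left(F \right)} = \frac{1}{F + \left(-1 + 2 \left(-2\right)\right)} = \frac{1}{F - 5} = \frac{1}{-5 + F}$)
$\frac{1}{S{\left(o \right)} - 4079} = \frac{1}{\frac{1}{-5 - 8} - 4079} = \frac{1}{\frac{1}{-13} - 4079} = \frac{1}{- \frac{1}{13} - 4079} = \frac{1}{- \frac{53028}{13}} = - \frac{13}{53028}$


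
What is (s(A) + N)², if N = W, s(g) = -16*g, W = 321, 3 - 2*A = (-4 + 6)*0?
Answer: 88209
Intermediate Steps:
A = 3/2 (A = 3/2 - (-4 + 6)*0/2 = 3/2 - 0 = 3/2 - ½*0 = 3/2 + 0 = 3/2 ≈ 1.5000)
N = 321
(s(A) + N)² = (-16*3/2 + 321)² = (-24 + 321)² = 297² = 88209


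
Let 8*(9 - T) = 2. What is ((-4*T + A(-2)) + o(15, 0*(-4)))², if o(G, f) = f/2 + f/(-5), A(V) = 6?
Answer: 841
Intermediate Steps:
T = 35/4 (T = 9 - ⅛*2 = 9 - ¼ = 35/4 ≈ 8.7500)
o(G, f) = 3*f/10 (o(G, f) = f*(½) + f*(-⅕) = f/2 - f/5 = 3*f/10)
((-4*T + A(-2)) + o(15, 0*(-4)))² = ((-4*35/4 + 6) + 3*(0*(-4))/10)² = ((-35 + 6) + (3/10)*0)² = (-29 + 0)² = (-29)² = 841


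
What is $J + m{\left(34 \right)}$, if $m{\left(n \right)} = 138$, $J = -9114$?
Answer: $-8976$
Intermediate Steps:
$J + m{\left(34 \right)} = -9114 + 138 = -8976$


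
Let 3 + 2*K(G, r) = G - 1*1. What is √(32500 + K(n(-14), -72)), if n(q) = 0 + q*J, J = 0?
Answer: √32498 ≈ 180.27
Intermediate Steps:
n(q) = 0 (n(q) = 0 + q*0 = 0 + 0 = 0)
K(G, r) = -2 + G/2 (K(G, r) = -3/2 + (G - 1*1)/2 = -3/2 + (G - 1)/2 = -3/2 + (-1 + G)/2 = -3/2 + (-½ + G/2) = -2 + G/2)
√(32500 + K(n(-14), -72)) = √(32500 + (-2 + (½)*0)) = √(32500 + (-2 + 0)) = √(32500 - 2) = √32498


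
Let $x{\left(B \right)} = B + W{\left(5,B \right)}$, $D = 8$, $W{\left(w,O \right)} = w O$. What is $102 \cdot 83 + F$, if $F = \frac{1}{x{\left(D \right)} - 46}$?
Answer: $\frac{16933}{2} \approx 8466.5$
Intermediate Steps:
$W{\left(w,O \right)} = O w$
$x{\left(B \right)} = 6 B$ ($x{\left(B \right)} = B + B 5 = B + 5 B = 6 B$)
$F = \frac{1}{2}$ ($F = \frac{1}{6 \cdot 8 - 46} = \frac{1}{48 - 46} = \frac{1}{2} \approx 0.5$)
$102 \cdot 83 + F = 102 \cdot 83 + \frac{1}{2} = 8466 + \frac{1}{2} = \frac{16933}{2}$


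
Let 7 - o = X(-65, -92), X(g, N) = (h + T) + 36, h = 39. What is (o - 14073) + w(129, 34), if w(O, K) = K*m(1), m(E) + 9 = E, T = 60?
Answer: -14473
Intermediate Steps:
m(E) = -9 + E
X(g, N) = 135 (X(g, N) = (39 + 60) + 36 = 99 + 36 = 135)
o = -128 (o = 7 - 1*135 = 7 - 135 = -128)
w(O, K) = -8*K (w(O, K) = K*(-9 + 1) = K*(-8) = -8*K)
(o - 14073) + w(129, 34) = (-128 - 14073) - 8*34 = -14201 - 272 = -14473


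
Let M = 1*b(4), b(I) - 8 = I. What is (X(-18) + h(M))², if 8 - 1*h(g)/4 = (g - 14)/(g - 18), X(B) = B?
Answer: 1444/9 ≈ 160.44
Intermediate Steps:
b(I) = 8 + I
M = 12 (M = 1*(8 + 4) = 1*12 = 12)
h(g) = 32 - 4*(-14 + g)/(-18 + g) (h(g) = 32 - 4*(g - 14)/(g - 18) = 32 - 4*(-14 + g)/(-18 + g))
(X(-18) + h(M))² = (-18 + 4*(-130 + 7*12)/(-18 + 12))² = (-18 + 4*(-130 + 84)/(-6))² = (-18 + 4*(-⅙)*(-46))² = (-18 + 92/3)² = (38/3)² = 1444/9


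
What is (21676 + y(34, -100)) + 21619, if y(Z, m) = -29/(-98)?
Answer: 4242939/98 ≈ 43295.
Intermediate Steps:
y(Z, m) = 29/98 (y(Z, m) = -29*(-1/98) = 29/98)
(21676 + y(34, -100)) + 21619 = (21676 + 29/98) + 21619 = 2124277/98 + 21619 = 4242939/98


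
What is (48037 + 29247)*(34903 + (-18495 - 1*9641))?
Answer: 522980828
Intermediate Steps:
(48037 + 29247)*(34903 + (-18495 - 1*9641)) = 77284*(34903 + (-18495 - 9641)) = 77284*(34903 - 28136) = 77284*6767 = 522980828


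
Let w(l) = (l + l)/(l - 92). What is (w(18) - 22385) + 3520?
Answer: -698023/37 ≈ -18866.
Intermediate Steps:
w(l) = 2*l/(-92 + l) (w(l) = (2*l)/(-92 + l) = 2*l/(-92 + l))
(w(18) - 22385) + 3520 = (2*18/(-92 + 18) - 22385) + 3520 = (2*18/(-74) - 22385) + 3520 = (2*18*(-1/74) - 22385) + 3520 = (-18/37 - 22385) + 3520 = -828263/37 + 3520 = -698023/37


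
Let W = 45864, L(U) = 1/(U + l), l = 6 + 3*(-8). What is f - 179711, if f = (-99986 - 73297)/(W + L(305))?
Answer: -2365580054180/13162969 ≈ -1.7971e+5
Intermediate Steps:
l = -18 (l = 6 - 24 = -18)
L(U) = 1/(-18 + U) (L(U) = 1/(U - 18) = 1/(-18 + U))
f = -49732221/13162969 (f = (-99986 - 73297)/(45864 + 1/(-18 + 305)) = -173283/(45864 + 1/287) = -173283/13162969/287 = -173283*287/13162969 = -49732221/13162969 ≈ -3.7782)
f - 179711 = -49732221/13162969 - 179711 = -2365580054180/13162969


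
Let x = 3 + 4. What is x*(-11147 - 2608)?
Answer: -96285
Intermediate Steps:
x = 7
x*(-11147 - 2608) = 7*(-11147 - 2608) = 7*(-13755) = -96285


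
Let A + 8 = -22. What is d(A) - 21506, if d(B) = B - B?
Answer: -21506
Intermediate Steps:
A = -30 (A = -8 - 22 = -30)
d(B) = 0
d(A) - 21506 = 0 - 21506 = -21506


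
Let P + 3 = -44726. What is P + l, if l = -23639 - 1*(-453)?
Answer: -67915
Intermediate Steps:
P = -44729 (P = -3 - 44726 = -44729)
l = -23186 (l = -23639 + 453 = -23186)
P + l = -44729 - 23186 = -67915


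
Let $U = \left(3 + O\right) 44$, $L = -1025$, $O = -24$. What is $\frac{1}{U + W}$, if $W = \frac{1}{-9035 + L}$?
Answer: $- \frac{10060}{9295441} \approx -0.0010823$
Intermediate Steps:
$W = - \frac{1}{10060}$ ($W = \frac{1}{-9035 - 1025} = \frac{1}{-10060} = - \frac{1}{10060} \approx -9.9404 \cdot 10^{-5}$)
$U = -924$ ($U = \left(3 - 24\right) 44 = \left(-21\right) 44 = -924$)
$\frac{1}{U + W} = \frac{1}{-924 - \frac{1}{10060}} = \frac{1}{- \frac{9295441}{10060}} = - \frac{10060}{9295441}$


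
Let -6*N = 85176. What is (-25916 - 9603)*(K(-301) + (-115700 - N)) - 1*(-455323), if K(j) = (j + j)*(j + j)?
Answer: -9266451777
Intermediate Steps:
N = -14196 (N = -⅙*85176 = -14196)
K(j) = 4*j² (K(j) = (2*j)*(2*j) = 4*j²)
(-25916 - 9603)*(K(-301) + (-115700 - N)) - 1*(-455323) = (-25916 - 9603)*(4*(-301)² + (-115700 - 1*(-14196))) - 1*(-455323) = -35519*(4*90601 + (-115700 + 14196)) + 455323 = -35519*(362404 - 101504) + 455323 = -35519*260900 + 455323 = -9266907100 + 455323 = -9266451777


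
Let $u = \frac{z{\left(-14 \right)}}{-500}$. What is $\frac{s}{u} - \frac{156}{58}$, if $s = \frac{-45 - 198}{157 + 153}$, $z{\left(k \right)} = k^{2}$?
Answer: $- \frac{60789}{88102} \approx -0.68998$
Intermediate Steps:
$u = - \frac{49}{125}$ ($u = \frac{\left(-14\right)^{2}}{-500} = 196 \left(- \frac{1}{500}\right) = - \frac{49}{125} \approx -0.392$)
$s = - \frac{243}{310} \approx -0.78387$
$\frac{s}{u} - \frac{156}{58} = - \frac{243}{310 \left(- \frac{49}{125}\right)} - \frac{156}{58} = \left(- \frac{243}{310}\right) \left(- \frac{125}{49}\right) - \frac{78}{29} = \frac{6075}{3038} - \frac{78}{29} = - \frac{60789}{88102}$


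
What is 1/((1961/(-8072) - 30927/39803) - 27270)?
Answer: -321289816/8761900978747 ≈ -3.6669e-5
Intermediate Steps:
1/((1961/(-8072) - 30927/39803) - 27270) = 1/((1961*(-1/8072) - 30927*1/39803) - 27270) = 1/((-1961/8072 - 30927/39803) - 27270) = 1/(-327696427/321289816 - 27270) = 1/(-8761900978747/321289816) = -321289816/8761900978747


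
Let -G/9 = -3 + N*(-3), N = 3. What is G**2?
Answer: 11664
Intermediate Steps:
G = 108 (G = -9*(-3 + 3*(-3)) = -9*(-3 - 9) = -9*(-12) = 108)
G**2 = 108**2 = 11664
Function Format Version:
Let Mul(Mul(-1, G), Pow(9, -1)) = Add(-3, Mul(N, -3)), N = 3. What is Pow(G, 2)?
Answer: 11664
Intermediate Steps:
G = 108 (G = Mul(-9, Add(-3, Mul(3, -3))) = Mul(-9, Add(-3, -9)) = Mul(-9, -12) = 108)
Pow(G, 2) = Pow(108, 2) = 11664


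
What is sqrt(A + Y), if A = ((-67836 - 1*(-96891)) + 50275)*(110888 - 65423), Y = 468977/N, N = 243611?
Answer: sqrt(214046651875276548397)/243611 ≈ 60056.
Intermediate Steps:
Y = 468977/243611 ≈ 1.9251
A = 3606738450 (A = ((-67836 + 96891) + 50275)*45465 = (29055 + 50275)*45465 = 79330*45465 = 3606738450)
sqrt(A + Y) = sqrt(3606738450 + 468977/243611) = sqrt(878641161011927/243611) = sqrt(214046651875276548397)/243611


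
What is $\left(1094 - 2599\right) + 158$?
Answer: $-1347$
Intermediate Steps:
$\left(1094 - 2599\right) + 158 = -1505 + 158 = -1347$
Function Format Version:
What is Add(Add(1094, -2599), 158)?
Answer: -1347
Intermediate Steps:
Add(Add(1094, -2599), 158) = Add(-1505, 158) = -1347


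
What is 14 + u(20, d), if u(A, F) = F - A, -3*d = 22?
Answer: -40/3 ≈ -13.333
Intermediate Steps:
d = -22/3 (d = -1/3*22 = -22/3 ≈ -7.3333)
14 + u(20, d) = 14 + (-22/3 - 1*20) = 14 + (-22/3 - 20) = 14 - 82/3 = -40/3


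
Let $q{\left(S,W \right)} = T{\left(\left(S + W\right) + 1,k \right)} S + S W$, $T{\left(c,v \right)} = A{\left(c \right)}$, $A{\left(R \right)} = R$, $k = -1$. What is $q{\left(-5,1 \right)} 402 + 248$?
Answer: $4268$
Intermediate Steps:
$T{\left(c,v \right)} = c$
$q{\left(S,W \right)} = S W + S \left(1 + S + W\right)$ ($q{\left(S,W \right)} = \left(\left(S + W\right) + 1\right) S + S W = \left(1 + S + W\right) S + S W = S \left(1 + S + W\right) + S W = S W + S \left(1 + S + W\right)$)
$q{\left(-5,1 \right)} 402 + 248 = - 5 \left(1 - 5 + 2 \cdot 1\right) 402 + 248 = - 5 \left(1 - 5 + 2\right) 402 + 248 = \left(-5\right) \left(-2\right) 402 + 248 = 10 \cdot 402 + 248 = 4020 + 248 = 4268$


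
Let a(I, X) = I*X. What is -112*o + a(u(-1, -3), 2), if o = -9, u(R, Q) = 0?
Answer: 1008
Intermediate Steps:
-112*o + a(u(-1, -3), 2) = -112*(-9) + 0*2 = 1008 + 0 = 1008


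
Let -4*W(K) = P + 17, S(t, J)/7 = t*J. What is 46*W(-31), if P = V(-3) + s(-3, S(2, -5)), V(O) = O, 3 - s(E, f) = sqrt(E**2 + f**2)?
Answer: -391/2 + 23*sqrt(4909)/2 ≈ 610.24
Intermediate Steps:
S(t, J) = 7*J*t (S(t, J) = 7*(t*J) = 7*(J*t) = 7*J*t)
s(E, f) = 3 - sqrt(E**2 + f**2)
P = -sqrt(4909) (P = -3 + (3 - sqrt((-3)**2 + (7*(-5)*2)**2)) = -3 + (3 - sqrt(9 + (-70)**2)) = -3 + (3 - sqrt(9 + 4900)) = -3 + (3 - sqrt(4909)) = -sqrt(4909) ≈ -70.064)
W(K) = -17/4 + sqrt(4909)/4 (W(K) = -(-sqrt(4909) + 17)/4 = -(17 - sqrt(4909))/4 = -17/4 + sqrt(4909)/4)
46*W(-31) = 46*(-17/4 + sqrt(4909)/4) = -391/2 + 23*sqrt(4909)/2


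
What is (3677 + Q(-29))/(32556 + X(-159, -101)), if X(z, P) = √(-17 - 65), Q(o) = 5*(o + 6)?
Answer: 57982236/529946609 - 1781*I*√82/529946609 ≈ 0.10941 - 3.0433e-5*I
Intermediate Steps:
Q(o) = 30 + 5*o (Q(o) = 5*(6 + o) = 30 + 5*o)
X(z, P) = I*√82 (X(z, P) = √(-82) = I*√82)
(3677 + Q(-29))/(32556 + X(-159, -101)) = (3677 + (30 + 5*(-29)))/(32556 + I*√82) = (3677 + (30 - 145))/(32556 + I*√82) = (3677 - 115)/(32556 + I*√82) = 3562/(32556 + I*√82)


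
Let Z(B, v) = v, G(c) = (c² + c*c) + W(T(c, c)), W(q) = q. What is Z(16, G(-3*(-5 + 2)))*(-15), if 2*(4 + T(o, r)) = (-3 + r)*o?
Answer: -2775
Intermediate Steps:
T(o, r) = -4 + o*(-3 + r)/2 (T(o, r) = -4 + ((-3 + r)*o)/2 = -4 + (o*(-3 + r))/2 = -4 + o*(-3 + r)/2)
G(c) = -4 - 3*c/2 + 5*c²/2 (G(c) = (c² + c*c) + (-4 - 3*c/2 + c*c/2) = (c² + c²) + (-4 - 3*c/2 + c²/2) = 2*c² + (-4 + c²/2 - 3*c/2) = -4 - 3*c/2 + 5*c²/2)
Z(16, G(-3*(-5 + 2)))*(-15) = (-4 - (-9)*(-5 + 2)/2 + 5*(-3*(-5 + 2))²/2)*(-15) = (-4 - (-9)*(-3)/2 + 5*(-3*(-3))²/2)*(-15) = (-4 - 3/2*9 + (5/2)*9²)*(-15) = (-4 - 27/2 + (5/2)*81)*(-15) = (-4 - 27/2 + 405/2)*(-15) = 185*(-15) = -2775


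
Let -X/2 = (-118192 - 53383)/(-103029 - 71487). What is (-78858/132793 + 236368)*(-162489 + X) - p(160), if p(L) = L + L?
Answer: -222519079936344215011/5793625797 ≈ -3.8408e+10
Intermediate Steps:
X = -171575/87258 (X = -2*(-118192 - 53383)/(-103029 - 71487) = -(-343150)/(-174516) = -(-343150)*(-1)/174516 = -2*171575/174516 = -171575/87258 ≈ -1.9663)
p(L) = 2*L
(-78858/132793 + 236368)*(-162489 + X) - p(160) = (-78858/132793 + 236368)*(-162489 - 171575/87258) - 2*160 = (-78858*1/132793 + 236368)*(-14178636737/87258) - 1*320 = (-78858/132793 + 236368)*(-14178636737/87258) - 320 = (31387936966/132793)*(-14178636737/87258) - 320 = -222519078082383959971/5793625797 - 320 = -222519079936344215011/5793625797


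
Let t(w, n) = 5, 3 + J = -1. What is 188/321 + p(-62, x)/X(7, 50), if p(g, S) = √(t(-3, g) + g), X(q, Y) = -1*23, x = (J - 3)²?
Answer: 188/321 - I*√57/23 ≈ 0.58567 - 0.32825*I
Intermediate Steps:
J = -4 (J = -3 - 1 = -4)
x = 49 (x = (-4 - 3)² = (-7)² = 49)
X(q, Y) = -23
p(g, S) = √(5 + g)
188/321 + p(-62, x)/X(7, 50) = 188/321 + √(5 - 62)/(-23) = 188*(1/321) + √(-57)*(-1/23) = 188/321 + (I*√57)*(-1/23) = 188/321 - I*√57/23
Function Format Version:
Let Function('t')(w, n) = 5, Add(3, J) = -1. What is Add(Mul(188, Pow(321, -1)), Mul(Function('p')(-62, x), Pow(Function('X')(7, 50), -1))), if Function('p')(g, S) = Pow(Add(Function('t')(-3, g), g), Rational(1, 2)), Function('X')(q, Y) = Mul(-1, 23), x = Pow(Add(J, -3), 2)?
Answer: Add(Rational(188, 321), Mul(Rational(-1, 23), I, Pow(57, Rational(1, 2)))) ≈ Add(0.58567, Mul(-0.32825, I))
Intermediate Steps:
J = -4 (J = Add(-3, -1) = -4)
x = 49 (x = Pow(Add(-4, -3), 2) = Pow(-7, 2) = 49)
Function('X')(q, Y) = -23
Function('p')(g, S) = Pow(Add(5, g), Rational(1, 2))
Add(Mul(188, Pow(321, -1)), Mul(Function('p')(-62, x), Pow(Function('X')(7, 50), -1))) = Add(Mul(188, Pow(321, -1)), Mul(Pow(Add(5, -62), Rational(1, 2)), Pow(-23, -1))) = Add(Mul(188, Rational(1, 321)), Mul(Pow(-57, Rational(1, 2)), Rational(-1, 23))) = Add(Rational(188, 321), Mul(Mul(I, Pow(57, Rational(1, 2))), Rational(-1, 23))) = Add(Rational(188, 321), Mul(Rational(-1, 23), I, Pow(57, Rational(1, 2))))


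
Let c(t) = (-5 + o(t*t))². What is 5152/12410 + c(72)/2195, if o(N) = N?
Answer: 6657456749/544799 ≈ 12220.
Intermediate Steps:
c(t) = (-5 + t²)² (c(t) = (-5 + t*t)² = (-5 + t²)²)
5152/12410 + c(72)/2195 = 5152/12410 + (-5 + 72²)²/2195 = 5152*(1/12410) + (-5 + 5184)²*(1/2195) = 2576/6205 + 5179²*(1/2195) = 2576/6205 + 26822041*(1/2195) = 2576/6205 + 26822041/2195 = 6657456749/544799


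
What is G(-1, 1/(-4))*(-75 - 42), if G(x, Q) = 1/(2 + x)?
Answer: -117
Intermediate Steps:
G(-1, 1/(-4))*(-75 - 42) = (-75 - 42)/(2 - 1) = -117/1 = 1*(-117) = -117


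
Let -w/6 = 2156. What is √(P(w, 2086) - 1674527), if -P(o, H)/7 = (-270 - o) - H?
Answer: I*√1748587 ≈ 1322.3*I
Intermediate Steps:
w = -12936 (w = -6*2156 = -12936)
P(o, H) = 1890 + 7*H + 7*o (P(o, H) = -7*((-270 - o) - H) = -7*(-270 - H - o) = 1890 + 7*H + 7*o)
√(P(w, 2086) - 1674527) = √((1890 + 7*2086 + 7*(-12936)) - 1674527) = √((1890 + 14602 - 90552) - 1674527) = √(-74060 - 1674527) = √(-1748587) = I*√1748587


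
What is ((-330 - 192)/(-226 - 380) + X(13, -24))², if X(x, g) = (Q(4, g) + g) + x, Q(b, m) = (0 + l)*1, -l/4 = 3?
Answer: 4999696/10201 ≈ 490.12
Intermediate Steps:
l = -12 (l = -4*3 = -12)
Q(b, m) = -12 (Q(b, m) = (0 - 12)*1 = -12*1 = -12)
X(x, g) = -12 + g + x (X(x, g) = (-12 + g) + x = -12 + g + x)
((-330 - 192)/(-226 - 380) + X(13, -24))² = ((-330 - 192)/(-226 - 380) + (-12 - 24 + 13))² = (-522/(-606) - 23)² = (-522*(-1/606) - 23)² = (87/101 - 23)² = (-2236/101)² = 4999696/10201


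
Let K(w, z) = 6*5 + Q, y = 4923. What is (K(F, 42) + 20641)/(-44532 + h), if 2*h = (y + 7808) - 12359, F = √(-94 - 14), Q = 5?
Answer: -3446/7391 ≈ -0.46624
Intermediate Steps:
F = 6*I*√3 (F = √(-108) = 6*I*√3 ≈ 10.392*I)
K(w, z) = 35 (K(w, z) = 6*5 + 5 = 30 + 5 = 35)
h = 186 (h = ((4923 + 7808) - 12359)/2 = (12731 - 12359)/2 = (½)*372 = 186)
(K(F, 42) + 20641)/(-44532 + h) = (35 + 20641)/(-44532 + 186) = 20676/(-44346) = 20676*(-1/44346) = -3446/7391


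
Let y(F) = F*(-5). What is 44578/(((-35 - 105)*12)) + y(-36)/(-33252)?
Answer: -61775419/2327640 ≈ -26.540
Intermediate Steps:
y(F) = -5*F
44578/(((-35 - 105)*12)) + y(-36)/(-33252) = 44578/(((-35 - 105)*12)) - 5*(-36)/(-33252) = 44578/((-140*12)) + 180*(-1/33252) = 44578/(-1680) - 15/2771 = 44578*(-1/1680) - 15/2771 = -22289/840 - 15/2771 = -61775419/2327640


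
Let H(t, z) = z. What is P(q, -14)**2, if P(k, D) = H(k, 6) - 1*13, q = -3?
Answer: 49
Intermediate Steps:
P(k, D) = -7 (P(k, D) = 6 - 1*13 = 6 - 13 = -7)
P(q, -14)**2 = (-7)**2 = 49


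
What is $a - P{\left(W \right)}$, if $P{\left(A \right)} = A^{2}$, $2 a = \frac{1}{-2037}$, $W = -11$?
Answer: $- \frac{492955}{4074} \approx -121.0$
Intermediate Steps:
$a = - \frac{1}{4074}$ ($a = \frac{1}{2 \left(-2037\right)} = \frac{1}{2} \left(- \frac{1}{2037}\right) = - \frac{1}{4074} \approx -0.00024546$)
$a - P{\left(W \right)} = - \frac{1}{4074} - \left(-11\right)^{2} = - \frac{1}{4074} - 121 = - \frac{492955}{4074}$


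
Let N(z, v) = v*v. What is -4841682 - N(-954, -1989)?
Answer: -8797803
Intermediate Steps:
N(z, v) = v**2
-4841682 - N(-954, -1989) = -4841682 - 1*(-1989)**2 = -4841682 - 1*3956121 = -4841682 - 3956121 = -8797803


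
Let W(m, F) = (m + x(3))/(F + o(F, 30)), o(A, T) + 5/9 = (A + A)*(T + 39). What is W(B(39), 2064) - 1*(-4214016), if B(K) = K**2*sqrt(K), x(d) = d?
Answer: 10880837938971/2582059 + 13689*sqrt(39)/2582059 ≈ 4.2140e+6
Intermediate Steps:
B(K) = K**(5/2)
o(A, T) = -5/9 + 2*A*(39 + T) (o(A, T) = -5/9 + (A + A)*(T + 39) = -5/9 + (2*A)*(39 + T) = -5/9 + 2*A*(39 + T))
W(m, F) = (3 + m)/(-5/9 + 139*F) (W(m, F) = (m + 3)/(F + (-5/9 + 78*F + 2*F*30)) = (3 + m)/(F + (-5/9 + 78*F + 60*F)) = (3 + m)/(F + (-5/9 + 138*F)) = (3 + m)/(-5/9 + 139*F))
W(B(39), 2064) - 1*(-4214016) = 9*(3 + 39**(5/2))/(-5 + 1251*2064) - 1*(-4214016) = 9*(3 + 1521*sqrt(39))/(-5 + 2582064) + 4214016 = 9*(3 + 1521*sqrt(39))/2582059 + 4214016 = 9*(1/2582059)*(3 + 1521*sqrt(39)) + 4214016 = (27/2582059 + 13689*sqrt(39)/2582059) + 4214016 = 10880837938971/2582059 + 13689*sqrt(39)/2582059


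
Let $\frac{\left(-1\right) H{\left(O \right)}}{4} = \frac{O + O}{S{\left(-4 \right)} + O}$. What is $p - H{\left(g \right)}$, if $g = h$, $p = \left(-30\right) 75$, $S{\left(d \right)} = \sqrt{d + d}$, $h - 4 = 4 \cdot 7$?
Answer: $\frac{2 \left(- 1125 \sqrt{2} + 17936 i\right)}{\sqrt{2} - 16 i} \approx -2242.1 - 0.70162 i$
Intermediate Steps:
$h = 32$ ($h = 4 + 4 \cdot 7 = 4 + 28 = 32$)
$S{\left(d \right)} = \sqrt{2} \sqrt{d}$ ($S{\left(d \right)} = \sqrt{2 d} = \sqrt{2} \sqrt{d}$)
$p = -2250$
$g = 32$
$H{\left(O \right)} = - \frac{8 O}{O + 2 i \sqrt{2}}$ ($H{\left(O \right)} = - 4 \frac{O + O}{\sqrt{2} \sqrt{-4} + O} = - 4 \frac{2 O}{\sqrt{2} \cdot 2 i + O} = - 4 \frac{2 O}{2 i \sqrt{2} + O} = - 4 \frac{2 O}{O + 2 i \sqrt{2}} = - \frac{8 O}{O + 2 i \sqrt{2}}$)
$p - H{\left(g \right)} = -2250 - \left(-8\right) 32 \frac{1}{32 + 2 i \sqrt{2}} = -2250 - - \frac{256}{32 + 2 i \sqrt{2}} = -2250 + \frac{256}{32 + 2 i \sqrt{2}}$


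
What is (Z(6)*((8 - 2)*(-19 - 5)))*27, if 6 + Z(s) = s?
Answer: 0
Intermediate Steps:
Z(s) = -6 + s
(Z(6)*((8 - 2)*(-19 - 5)))*27 = ((-6 + 6)*((8 - 2)*(-19 - 5)))*27 = (0*(6*(-24)))*27 = (0*(-144))*27 = 0*27 = 0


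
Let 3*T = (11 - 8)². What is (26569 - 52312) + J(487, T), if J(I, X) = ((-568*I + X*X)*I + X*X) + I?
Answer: -134732856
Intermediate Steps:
T = 3 (T = (11 - 8)²/3 = (⅓)*3² = (⅓)*9 = 3)
J(I, X) = I + X² + I*(X² - 568*I) (J(I, X) = ((-568*I + X²)*I + X²) + I = ((X² - 568*I)*I + X²) + I = (I*(X² - 568*I) + X²) + I = (X² + I*(X² - 568*I)) + I = I + X² + I*(X² - 568*I))
(26569 - 52312) + J(487, T) = (26569 - 52312) + (487 + 3² - 568*487² + 487*3²) = -25743 + (487 + 9 - 568*237169 + 487*9) = -25743 + (487 + 9 - 134711992 + 4383) = -25743 - 134707113 = -134732856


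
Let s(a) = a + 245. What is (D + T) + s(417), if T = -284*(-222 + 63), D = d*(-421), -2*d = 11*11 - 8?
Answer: 139209/2 ≈ 69605.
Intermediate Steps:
d = -113/2 (d = -(11*11 - 8)/2 = -(121 - 8)/2 = -½*113 = -113/2 ≈ -56.500)
D = 47573/2 (D = -113/2*(-421) = 47573/2 ≈ 23787.)
s(a) = 245 + a
T = 45156 (T = -284*(-159) = 45156)
(D + T) + s(417) = (47573/2 + 45156) + (245 + 417) = 137885/2 + 662 = 139209/2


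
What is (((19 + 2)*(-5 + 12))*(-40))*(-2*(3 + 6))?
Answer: 105840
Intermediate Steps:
(((19 + 2)*(-5 + 12))*(-40))*(-2*(3 + 6)) = ((21*7)*(-40))*(-2*9) = (147*(-40))*(-18) = -5880*(-18) = 105840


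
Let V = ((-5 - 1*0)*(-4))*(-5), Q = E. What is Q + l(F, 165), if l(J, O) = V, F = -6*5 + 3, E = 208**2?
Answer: 43164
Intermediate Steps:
E = 43264
Q = 43264
F = -27 (F = -30 + 3 = -27)
V = -100 (V = ((-5 + 0)*(-4))*(-5) = -5*(-4)*(-5) = 20*(-5) = -100)
l(J, O) = -100
Q + l(F, 165) = 43264 - 100 = 43164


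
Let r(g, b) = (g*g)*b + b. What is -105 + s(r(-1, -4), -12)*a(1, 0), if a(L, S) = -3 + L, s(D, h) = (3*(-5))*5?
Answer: 45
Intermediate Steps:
r(g, b) = b + b*g² (r(g, b) = g²*b + b = b*g² + b = b + b*g²)
s(D, h) = -75 (s(D, h) = -15*5 = -75)
-105 + s(r(-1, -4), -12)*a(1, 0) = -105 - 75*(-3 + 1) = -105 - 75*(-2) = -105 + 150 = 45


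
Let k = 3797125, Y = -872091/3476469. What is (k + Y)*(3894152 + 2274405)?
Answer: 27142856710811604146/1158823 ≈ 2.3423e+13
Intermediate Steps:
Y = -290697/1158823 (Y = -872091*1/3476469 = -290697/1158823 ≈ -0.25086)
(k + Y)*(3894152 + 2274405) = (3797125 - 290697/1158823)*(3894152 + 2274405) = (4400195493178/1158823)*6168557 = 27142856710811604146/1158823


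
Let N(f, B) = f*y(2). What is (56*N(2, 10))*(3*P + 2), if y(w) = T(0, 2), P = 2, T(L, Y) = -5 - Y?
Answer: -6272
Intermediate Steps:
y(w) = -7 (y(w) = -5 - 1*2 = -5 - 2 = -7)
N(f, B) = -7*f (N(f, B) = f*(-7) = -7*f)
(56*N(2, 10))*(3*P + 2) = (56*(-7*2))*(3*2 + 2) = (56*(-14))*(6 + 2) = -784*8 = -6272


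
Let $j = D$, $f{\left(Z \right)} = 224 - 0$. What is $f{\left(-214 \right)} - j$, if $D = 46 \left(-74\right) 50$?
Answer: $170424$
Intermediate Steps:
$f{\left(Z \right)} = 224$ ($f{\left(Z \right)} = 224 + 0 = 224$)
$D = -170200$ ($D = \left(-3404\right) 50 = -170200$)
$j = -170200$
$f{\left(-214 \right)} - j = 224 - -170200 = 224 + 170200 = 170424$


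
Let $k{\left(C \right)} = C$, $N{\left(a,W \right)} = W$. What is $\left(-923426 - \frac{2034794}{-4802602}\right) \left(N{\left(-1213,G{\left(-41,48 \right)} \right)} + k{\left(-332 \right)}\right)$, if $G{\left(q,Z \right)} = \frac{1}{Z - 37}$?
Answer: $\frac{8095810496135679}{26414311} \approx 3.0649 \cdot 10^{8}$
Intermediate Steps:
$G{\left(q,Z \right)} = \frac{1}{-37 + Z}$
$\left(-923426 - \frac{2034794}{-4802602}\right) \left(N{\left(-1213,G{\left(-41,48 \right)} \right)} + k{\left(-332 \right)}\right) = \left(-923426 - \frac{2034794}{-4802602}\right) \left(\frac{1}{-37 + 48} - 332\right) = \left(-923426 - - \frac{1017397}{2401301}\right) \left(\frac{1}{11} - 332\right) = \left(-923426 + \frac{1017397}{2401301}\right) \left(\frac{1}{11} - 332\right) = \left(- \frac{2217422759829}{2401301}\right) \left(- \frac{3651}{11}\right) = \frac{8095810496135679}{26414311}$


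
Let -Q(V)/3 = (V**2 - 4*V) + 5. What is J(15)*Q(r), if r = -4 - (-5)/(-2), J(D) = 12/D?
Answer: -879/5 ≈ -175.80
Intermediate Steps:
r = -13/2 (r = -4 - (-5)*(-1)/2 = -4 - 1*5/2 = -4 - 5/2 = -13/2 ≈ -6.5000)
Q(V) = -15 - 3*V**2 + 12*V (Q(V) = -3*((V**2 - 4*V) + 5) = -3*(5 + V**2 - 4*V) = -15 - 3*V**2 + 12*V)
J(15)*Q(r) = (12/15)*(-15 - 3*(-13/2)**2 + 12*(-13/2)) = (12*(1/15))*(-15 - 3*169/4 - 78) = 4*(-15 - 507/4 - 78)/5 = (4/5)*(-879/4) = -879/5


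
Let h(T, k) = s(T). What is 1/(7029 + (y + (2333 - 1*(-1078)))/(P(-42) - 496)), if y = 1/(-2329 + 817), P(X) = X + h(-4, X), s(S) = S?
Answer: 819504/5755136185 ≈ 0.00014240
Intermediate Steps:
h(T, k) = T
P(X) = -4 + X (P(X) = X - 4 = -4 + X)
y = -1/1512 (y = 1/(-1512) = -1/1512 ≈ -0.00066138)
1/(7029 + (y + (2333 - 1*(-1078)))/(P(-42) - 496)) = 1/(7029 + (-1/1512 + (2333 - 1*(-1078)))/((-4 - 42) - 496)) = 1/(7029 + (-1/1512 + (2333 + 1078))/(-46 - 496)) = 1/(7029 + (-1/1512 + 3411)/(-542)) = 1/(7029 + (5157431/1512)*(-1/542)) = 1/(7029 - 5157431/819504) = 1/(5755136185/819504) = 819504/5755136185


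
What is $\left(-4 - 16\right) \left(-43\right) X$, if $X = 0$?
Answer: $0$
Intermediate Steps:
$\left(-4 - 16\right) \left(-43\right) X = \left(-4 - 16\right) \left(-43\right) 0 = \left(-20\right) \left(-43\right) 0 = 860 \cdot 0 = 0$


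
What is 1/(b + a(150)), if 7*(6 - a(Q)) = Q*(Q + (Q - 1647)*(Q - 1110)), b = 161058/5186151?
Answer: -12101019/372694889406584 ≈ -3.2469e-8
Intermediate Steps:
b = 53686/1728717 (b = 161058*(1/5186151) = 53686/1728717 ≈ 0.031055)
a(Q) = 6 - Q*(Q + (-1647 + Q)*(-1110 + Q))/7 (a(Q) = 6 - Q*(Q + (Q - 1647)*(Q - 1110))/7 = 6 - Q*(Q + (-1647 + Q)*(-1110 + Q))/7)
1/(b + a(150)) = 1/(53686/1728717 + (6 - 1828170/7*150 - 1/7*150**3 + (2756/7)*150**2)) = 1/(53686/1728717 + (6 - 274225500/7 - 1/7*3375000 + (2756/7)*22500)) = 1/(53686/1728717 + (6 - 274225500/7 - 3375000/7 + 62010000/7)) = 1/(53686/1728717 - 215590458/7) = 1/(-372694889406584/12101019) = -12101019/372694889406584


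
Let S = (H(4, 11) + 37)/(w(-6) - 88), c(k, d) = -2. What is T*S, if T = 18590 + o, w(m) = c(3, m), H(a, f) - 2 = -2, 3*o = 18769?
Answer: -2757943/270 ≈ -10215.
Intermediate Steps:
o = 18769/3 (o = (⅓)*18769 = 18769/3 ≈ 6256.3)
H(a, f) = 0 (H(a, f) = 2 - 2 = 0)
w(m) = -2
S = -37/90 (S = (0 + 37)/(-2 - 88) = 37/(-90) = 37*(-1/90) = -37/90 ≈ -0.41111)
T = 74539/3 (T = 18590 + 18769/3 = 74539/3 ≈ 24846.)
T*S = (74539/3)*(-37/90) = -2757943/270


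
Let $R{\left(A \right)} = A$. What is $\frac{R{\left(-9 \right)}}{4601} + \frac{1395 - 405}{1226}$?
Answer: $\frac{2271978}{2820413} \approx 0.80555$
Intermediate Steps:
$\frac{R{\left(-9 \right)}}{4601} + \frac{1395 - 405}{1226} = - \frac{9}{4601} + \frac{1395 - 405}{1226} = \left(-9\right) \frac{1}{4601} + 990 \cdot \frac{1}{1226} = - \frac{9}{4601} + \frac{495}{613} = \frac{2271978}{2820413}$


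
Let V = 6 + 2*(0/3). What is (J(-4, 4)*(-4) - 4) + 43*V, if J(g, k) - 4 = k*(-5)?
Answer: 318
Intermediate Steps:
J(g, k) = 4 - 5*k (J(g, k) = 4 + k*(-5) = 4 - 5*k)
V = 6 (V = 6 + 2*(0*(1/3)) = 6 + 2*0 = 6 + 0 = 6)
(J(-4, 4)*(-4) - 4) + 43*V = ((4 - 5*4)*(-4) - 4) + 43*6 = ((4 - 20)*(-4) - 4) + 258 = (-16*(-4) - 4) + 258 = (64 - 4) + 258 = 60 + 258 = 318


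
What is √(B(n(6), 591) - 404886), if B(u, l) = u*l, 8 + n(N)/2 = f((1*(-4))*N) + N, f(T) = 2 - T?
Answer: I*√376518 ≈ 613.61*I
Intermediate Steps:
n(N) = -12 + 10*N (n(N) = -16 + 2*((2 - 1*(-4)*N) + N) = -16 + 2*((2 - (-4)*N) + N) = -16 + 2*((2 + 4*N) + N) = -16 + 2*(2 + 5*N) = -16 + (4 + 10*N) = -12 + 10*N)
B(u, l) = l*u
√(B(n(6), 591) - 404886) = √(591*(-12 + 10*6) - 404886) = √(591*(-12 + 60) - 404886) = √(591*48 - 404886) = √(28368 - 404886) = √(-376518) = I*√376518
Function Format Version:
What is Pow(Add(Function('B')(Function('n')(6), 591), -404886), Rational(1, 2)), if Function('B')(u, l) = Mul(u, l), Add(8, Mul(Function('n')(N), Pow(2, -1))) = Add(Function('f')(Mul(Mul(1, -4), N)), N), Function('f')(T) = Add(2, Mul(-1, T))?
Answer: Mul(I, Pow(376518, Rational(1, 2))) ≈ Mul(613.61, I)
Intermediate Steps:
Function('n')(N) = Add(-12, Mul(10, N)) (Function('n')(N) = Add(-16, Mul(2, Add(Add(2, Mul(-1, Mul(Mul(1, -4), N))), N))) = Add(-16, Mul(2, Add(Add(2, Mul(-1, Mul(-4, N))), N))) = Add(-16, Mul(2, Add(Add(2, Mul(4, N)), N))) = Add(-16, Mul(2, Add(2, Mul(5, N)))) = Add(-16, Add(4, Mul(10, N))) = Add(-12, Mul(10, N)))
Function('B')(u, l) = Mul(l, u)
Pow(Add(Function('B')(Function('n')(6), 591), -404886), Rational(1, 2)) = Pow(Add(Mul(591, Add(-12, Mul(10, 6))), -404886), Rational(1, 2)) = Pow(Add(Mul(591, Add(-12, 60)), -404886), Rational(1, 2)) = Pow(Add(Mul(591, 48), -404886), Rational(1, 2)) = Pow(Add(28368, -404886), Rational(1, 2)) = Pow(-376518, Rational(1, 2)) = Mul(I, Pow(376518, Rational(1, 2)))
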